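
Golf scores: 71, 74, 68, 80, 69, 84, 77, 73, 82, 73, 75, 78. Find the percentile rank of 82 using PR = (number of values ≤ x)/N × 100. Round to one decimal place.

91.7

N = 12.
Strictly below 82: 10. Equal to 82: 1.
PR = 11/12 × 100 = 91.7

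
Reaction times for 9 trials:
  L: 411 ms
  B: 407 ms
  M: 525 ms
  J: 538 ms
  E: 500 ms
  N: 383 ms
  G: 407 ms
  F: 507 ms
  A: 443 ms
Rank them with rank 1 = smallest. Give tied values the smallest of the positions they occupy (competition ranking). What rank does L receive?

4

Sorted (ascending): 383, 407, 407, 411, 443, 500, 507, 525, 538
The 2 values of 407 occupy positions 2–3 → each gets rank 2.
L has value 411 ms → rank 4.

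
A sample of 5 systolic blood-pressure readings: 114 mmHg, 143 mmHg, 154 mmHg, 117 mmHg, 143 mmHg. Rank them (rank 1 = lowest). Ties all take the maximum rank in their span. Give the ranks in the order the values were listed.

Sorted (ascending): 114, 117, 143, 143, 154
The 2 values of 143 occupy positions 3–4 → each gets rank 4.

1, 4, 5, 2, 4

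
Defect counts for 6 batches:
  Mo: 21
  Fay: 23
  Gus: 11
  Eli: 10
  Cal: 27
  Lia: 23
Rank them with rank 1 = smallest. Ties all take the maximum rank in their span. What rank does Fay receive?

5

Sorted (ascending): 10, 11, 21, 23, 23, 27
The 2 values of 23 occupy positions 4–5 → each gets rank 5.
Fay has value 23 → rank 5.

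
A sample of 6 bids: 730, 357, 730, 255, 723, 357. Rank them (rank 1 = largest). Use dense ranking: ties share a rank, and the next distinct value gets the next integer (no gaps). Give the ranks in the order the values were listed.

1, 3, 1, 4, 2, 3

Sorted (descending): 730, 730, 723, 357, 357, 255
The 2 values of 730 share dense rank 1.
The 2 values of 357 share dense rank 3.
Remaining distinct values take the next consecutive integers.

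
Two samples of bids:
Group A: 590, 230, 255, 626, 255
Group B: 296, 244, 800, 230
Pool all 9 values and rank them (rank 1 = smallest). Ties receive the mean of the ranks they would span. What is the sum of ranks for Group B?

19.5

Sorted (ascending): 230, 230, 244, 255, 255, 296, 590, 626, 800
The 2 values of 230 occupy positions 1–2 → average rank (1+2)/2 = 1.5.
The 2 values of 255 occupy positions 4–5 → average rank (4+5)/2 = 4.5.
Group B values → pooled ranks: 296→6, 244→3, 800→9, 230→1.5
Rank sum = 6 + 3 + 9 + 1.5 = 19.5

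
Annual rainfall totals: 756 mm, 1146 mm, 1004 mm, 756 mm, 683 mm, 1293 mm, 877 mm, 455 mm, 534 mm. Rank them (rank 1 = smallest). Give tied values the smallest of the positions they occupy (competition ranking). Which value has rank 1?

455

Sorted (ascending): 455, 534, 683, 756, 756, 877, 1004, 1146, 1293
The 2 values of 756 occupy positions 4–5 → each gets rank 4.
Rank 1 → value 455.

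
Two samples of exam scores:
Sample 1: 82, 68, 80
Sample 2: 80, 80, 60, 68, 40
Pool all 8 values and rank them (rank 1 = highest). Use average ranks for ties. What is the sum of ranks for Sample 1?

Sorted (descending): 82, 80, 80, 80, 68, 68, 60, 40
The 3 values of 80 occupy positions 2–4 → average rank 3.
The 2 values of 68 occupy positions 5–6 → average rank (5+6)/2 = 5.5.
Sample 1 values → pooled ranks: 82→1, 68→5.5, 80→3
Rank sum = 1 + 5.5 + 3 = 9.5

9.5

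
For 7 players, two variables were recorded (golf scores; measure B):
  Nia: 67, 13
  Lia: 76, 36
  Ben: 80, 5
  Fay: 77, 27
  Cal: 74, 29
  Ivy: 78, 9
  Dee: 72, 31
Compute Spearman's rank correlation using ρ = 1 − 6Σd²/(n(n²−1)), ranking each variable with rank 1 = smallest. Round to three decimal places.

Ranks of variable 1: 1, 4, 7, 5, 3, 6, 2
Ranks of variable 2: 3, 7, 1, 4, 5, 2, 6
d = r₁ − r₂: -2, -3, 6, 1, -2, 4, -4
d²: 4, 9, 36, 1, 4, 16, 16; Σd² = 86
ρ = 1 − 6·86/(7·48) = 1 − 516/336 = -0.536

-0.536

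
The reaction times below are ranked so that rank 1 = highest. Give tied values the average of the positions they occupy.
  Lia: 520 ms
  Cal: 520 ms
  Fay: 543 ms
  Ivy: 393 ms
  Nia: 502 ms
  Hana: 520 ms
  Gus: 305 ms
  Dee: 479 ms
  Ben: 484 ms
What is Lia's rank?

3

Sorted (descending): 543, 520, 520, 520, 502, 484, 479, 393, 305
The 3 values of 520 occupy positions 2–4 → average rank 3.
Lia has value 520 ms → rank 3.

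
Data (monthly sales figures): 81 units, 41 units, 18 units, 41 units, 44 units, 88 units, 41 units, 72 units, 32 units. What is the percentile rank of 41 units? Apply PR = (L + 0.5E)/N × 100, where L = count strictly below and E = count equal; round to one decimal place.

38.9

N = 9.
Strictly below 41: 2. Equal to 41: 3.
PR = (2 + 0.5·3)/9 × 100 = 38.9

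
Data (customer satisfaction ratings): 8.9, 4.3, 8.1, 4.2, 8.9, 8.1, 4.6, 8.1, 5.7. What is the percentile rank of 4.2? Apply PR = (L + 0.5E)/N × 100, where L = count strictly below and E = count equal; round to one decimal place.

N = 9.
Strictly below 4.2: 0. Equal to 4.2: 1.
PR = (0 + 0.5·1)/9 × 100 = 5.6

5.6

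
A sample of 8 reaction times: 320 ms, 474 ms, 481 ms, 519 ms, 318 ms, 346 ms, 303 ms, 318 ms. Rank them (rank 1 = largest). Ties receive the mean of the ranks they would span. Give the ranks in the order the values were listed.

Sorted (descending): 519, 481, 474, 346, 320, 318, 318, 303
The 2 values of 318 occupy positions 6–7 → average rank (6+7)/2 = 6.5.

5, 3, 2, 1, 6.5, 4, 8, 6.5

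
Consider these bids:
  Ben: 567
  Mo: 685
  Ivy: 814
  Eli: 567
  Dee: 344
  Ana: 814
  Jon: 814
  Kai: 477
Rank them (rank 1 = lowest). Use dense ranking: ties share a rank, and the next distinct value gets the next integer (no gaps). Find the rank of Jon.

5

Sorted (ascending): 344, 477, 567, 567, 685, 814, 814, 814
The 2 values of 567 share dense rank 3.
The 3 values of 814 share dense rank 5.
Remaining distinct values take the next consecutive integers.
Jon has value 814 → rank 5.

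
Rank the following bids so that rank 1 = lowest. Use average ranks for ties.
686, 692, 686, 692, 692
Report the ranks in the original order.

1.5, 4, 1.5, 4, 4

Sorted (ascending): 686, 686, 692, 692, 692
The 2 values of 686 occupy positions 1–2 → average rank (1+2)/2 = 1.5.
The 3 values of 692 occupy positions 3–5 → average rank 4.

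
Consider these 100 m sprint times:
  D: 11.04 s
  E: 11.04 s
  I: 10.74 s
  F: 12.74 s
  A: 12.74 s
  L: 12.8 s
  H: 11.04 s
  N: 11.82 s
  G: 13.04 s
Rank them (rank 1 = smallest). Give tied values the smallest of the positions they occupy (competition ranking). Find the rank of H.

Sorted (ascending): 10.74, 11.04, 11.04, 11.04, 11.82, 12.74, 12.74, 12.8, 13.04
The 3 values of 11.04 occupy positions 2–4 → each gets rank 2.
The 2 values of 12.74 occupy positions 6–7 → each gets rank 6.
H has value 11.04 s → rank 2.

2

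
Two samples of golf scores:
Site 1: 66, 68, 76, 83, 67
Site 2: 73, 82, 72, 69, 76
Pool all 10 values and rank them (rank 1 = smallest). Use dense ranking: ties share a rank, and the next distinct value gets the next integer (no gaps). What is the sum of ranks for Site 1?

22

Sorted (ascending): 66, 67, 68, 69, 72, 73, 76, 76, 82, 83
The 2 values of 76 share dense rank 7.
Remaining distinct values take the next consecutive integers.
Site 1 values → pooled ranks: 66→1, 68→3, 76→7, 83→9, 67→2
Rank sum = 1 + 3 + 7 + 9 + 2 = 22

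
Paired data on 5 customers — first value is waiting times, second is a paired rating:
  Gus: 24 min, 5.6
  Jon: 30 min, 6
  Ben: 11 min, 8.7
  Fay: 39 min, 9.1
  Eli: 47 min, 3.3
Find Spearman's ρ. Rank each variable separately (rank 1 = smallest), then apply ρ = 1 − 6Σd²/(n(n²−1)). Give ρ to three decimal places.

-0.300

Ranks of variable 1: 2, 3, 1, 4, 5
Ranks of variable 2: 2, 3, 4, 5, 1
d = r₁ − r₂: 0, 0, -3, -1, 4
d²: 0, 0, 9, 1, 16; Σd² = 26
ρ = 1 − 6·26/(5·24) = 1 − 156/120 = -0.300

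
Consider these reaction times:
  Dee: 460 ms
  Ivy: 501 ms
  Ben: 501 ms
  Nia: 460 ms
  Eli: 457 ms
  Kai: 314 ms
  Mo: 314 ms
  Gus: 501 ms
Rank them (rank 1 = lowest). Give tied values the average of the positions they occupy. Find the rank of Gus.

7

Sorted (ascending): 314, 314, 457, 460, 460, 501, 501, 501
The 2 values of 314 occupy positions 1–2 → average rank (1+2)/2 = 1.5.
The 2 values of 460 occupy positions 4–5 → average rank (4+5)/2 = 4.5.
The 3 values of 501 occupy positions 6–8 → average rank 7.
Gus has value 501 ms → rank 7.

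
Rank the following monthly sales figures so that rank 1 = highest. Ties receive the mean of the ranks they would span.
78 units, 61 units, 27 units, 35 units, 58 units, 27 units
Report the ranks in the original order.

1, 2, 5.5, 4, 3, 5.5

Sorted (descending): 78, 61, 58, 35, 27, 27
The 2 values of 27 occupy positions 5–6 → average rank (5+6)/2 = 5.5.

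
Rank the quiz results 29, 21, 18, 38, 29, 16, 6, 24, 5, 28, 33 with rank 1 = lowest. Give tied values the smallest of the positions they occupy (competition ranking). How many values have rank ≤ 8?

9

Sorted (ascending): 5, 6, 16, 18, 21, 24, 28, 29, 29, 33, 38
The 2 values of 29 occupy positions 8–9 → each gets rank 8.
Ranks ≤ 8: {1, 2, 3, 4, 5, 6, 7, 8, 8} → 9 values.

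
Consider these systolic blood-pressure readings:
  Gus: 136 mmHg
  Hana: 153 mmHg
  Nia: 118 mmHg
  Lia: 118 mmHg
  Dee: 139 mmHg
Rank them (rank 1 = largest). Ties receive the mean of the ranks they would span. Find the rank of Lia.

Sorted (descending): 153, 139, 136, 118, 118
The 2 values of 118 occupy positions 4–5 → average rank (4+5)/2 = 4.5.
Lia has value 118 mmHg → rank 4.5.

4.5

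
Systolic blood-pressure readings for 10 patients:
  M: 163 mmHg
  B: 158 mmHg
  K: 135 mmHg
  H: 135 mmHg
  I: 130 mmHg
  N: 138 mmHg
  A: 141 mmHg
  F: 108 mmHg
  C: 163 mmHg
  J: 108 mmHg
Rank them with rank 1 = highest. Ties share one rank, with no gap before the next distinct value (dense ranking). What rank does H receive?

5

Sorted (descending): 163, 163, 158, 141, 138, 135, 135, 130, 108, 108
The 2 values of 163 share dense rank 1.
The 2 values of 135 share dense rank 5.
The 2 values of 108 share dense rank 7.
Remaining distinct values take the next consecutive integers.
H has value 135 mmHg → rank 5.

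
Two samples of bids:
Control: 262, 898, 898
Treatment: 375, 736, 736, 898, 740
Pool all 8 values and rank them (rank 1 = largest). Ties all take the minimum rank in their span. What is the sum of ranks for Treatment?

22

Sorted (descending): 898, 898, 898, 740, 736, 736, 375, 262
The 3 values of 898 occupy positions 1–3 → each gets rank 1.
The 2 values of 736 occupy positions 5–6 → each gets rank 5.
Treatment values → pooled ranks: 375→7, 736→5, 736→5, 898→1, 740→4
Rank sum = 7 + 5 + 5 + 1 + 4 = 22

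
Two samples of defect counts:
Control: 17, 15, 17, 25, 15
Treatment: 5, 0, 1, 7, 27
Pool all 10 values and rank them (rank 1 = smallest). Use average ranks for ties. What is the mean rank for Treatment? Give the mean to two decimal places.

Sorted (ascending): 0, 1, 5, 7, 15, 15, 17, 17, 25, 27
The 2 values of 15 occupy positions 5–6 → average rank (5+6)/2 = 5.5.
The 2 values of 17 occupy positions 7–8 → average rank (7+8)/2 = 7.5.
Treatment values → pooled ranks: 5→3, 0→1, 1→2, 7→4, 27→10
Mean rank = (3 + 1 + 2 + 4 + 10) / 5 = 4.00

4.00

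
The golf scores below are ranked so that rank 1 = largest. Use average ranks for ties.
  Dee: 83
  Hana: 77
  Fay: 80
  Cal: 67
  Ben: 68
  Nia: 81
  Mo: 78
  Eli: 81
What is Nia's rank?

2.5

Sorted (descending): 83, 81, 81, 80, 78, 77, 68, 67
The 2 values of 81 occupy positions 2–3 → average rank (2+3)/2 = 2.5.
Nia has value 81 → rank 2.5.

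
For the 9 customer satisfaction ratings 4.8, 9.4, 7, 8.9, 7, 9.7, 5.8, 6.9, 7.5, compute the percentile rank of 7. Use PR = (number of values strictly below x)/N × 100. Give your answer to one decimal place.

N = 9.
Strictly below 7: 3. Equal to 7: 2.
PR = 3/9 × 100 = 33.3

33.3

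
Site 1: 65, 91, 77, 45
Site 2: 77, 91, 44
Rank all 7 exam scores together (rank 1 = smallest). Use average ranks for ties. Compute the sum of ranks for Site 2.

Sorted (ascending): 44, 45, 65, 77, 77, 91, 91
The 2 values of 77 occupy positions 4–5 → average rank (4+5)/2 = 4.5.
The 2 values of 91 occupy positions 6–7 → average rank (6+7)/2 = 6.5.
Site 2 values → pooled ranks: 77→4.5, 91→6.5, 44→1
Rank sum = 4.5 + 6.5 + 1 = 12

12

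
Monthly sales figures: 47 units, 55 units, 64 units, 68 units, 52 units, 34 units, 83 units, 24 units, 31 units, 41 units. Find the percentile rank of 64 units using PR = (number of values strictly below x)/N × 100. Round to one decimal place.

70.0

N = 10.
Strictly below 64: 7. Equal to 64: 1.
PR = 7/10 × 100 = 70.0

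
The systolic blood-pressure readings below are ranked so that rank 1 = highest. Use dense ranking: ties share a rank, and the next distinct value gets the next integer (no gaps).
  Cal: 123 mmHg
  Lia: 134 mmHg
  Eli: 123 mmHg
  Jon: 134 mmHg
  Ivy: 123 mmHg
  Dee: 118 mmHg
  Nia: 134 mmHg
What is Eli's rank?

Sorted (descending): 134, 134, 134, 123, 123, 123, 118
The 3 values of 134 share dense rank 1.
The 3 values of 123 share dense rank 2.
Remaining distinct values take the next consecutive integers.
Eli has value 123 mmHg → rank 2.

2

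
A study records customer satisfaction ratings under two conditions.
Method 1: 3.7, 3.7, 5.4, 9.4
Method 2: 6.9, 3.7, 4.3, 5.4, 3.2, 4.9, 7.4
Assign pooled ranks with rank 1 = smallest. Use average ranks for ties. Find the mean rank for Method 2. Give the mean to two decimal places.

5.93

Sorted (ascending): 3.2, 3.7, 3.7, 3.7, 4.3, 4.9, 5.4, 5.4, 6.9, 7.4, 9.4
The 3 values of 3.7 occupy positions 2–4 → average rank 3.
The 2 values of 5.4 occupy positions 7–8 → average rank (7+8)/2 = 7.5.
Method 2 values → pooled ranks: 6.9→9, 3.7→3, 4.3→5, 5.4→7.5, 3.2→1, 4.9→6, 7.4→10
Mean rank = (9 + 3 + 5 + 7.5 + 1 + 6 + 10) / 7 = 5.93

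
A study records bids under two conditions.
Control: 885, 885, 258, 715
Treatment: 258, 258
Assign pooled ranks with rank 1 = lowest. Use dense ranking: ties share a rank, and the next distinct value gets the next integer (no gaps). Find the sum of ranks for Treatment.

Sorted (ascending): 258, 258, 258, 715, 885, 885
The 3 values of 258 share dense rank 1.
The 2 values of 885 share dense rank 3.
Remaining distinct values take the next consecutive integers.
Treatment values → pooled ranks: 258→1, 258→1
Rank sum = 1 + 1 = 2

2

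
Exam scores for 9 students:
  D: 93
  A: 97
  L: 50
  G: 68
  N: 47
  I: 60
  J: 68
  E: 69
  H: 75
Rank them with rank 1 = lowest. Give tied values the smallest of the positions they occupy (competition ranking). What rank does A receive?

Sorted (ascending): 47, 50, 60, 68, 68, 69, 75, 93, 97
The 2 values of 68 occupy positions 4–5 → each gets rank 4.
A has value 97 → rank 9.

9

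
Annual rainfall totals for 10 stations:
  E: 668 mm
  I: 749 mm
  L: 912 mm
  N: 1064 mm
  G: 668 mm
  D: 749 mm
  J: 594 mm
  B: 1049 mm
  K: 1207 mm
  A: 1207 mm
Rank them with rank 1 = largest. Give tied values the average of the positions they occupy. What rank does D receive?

6.5

Sorted (descending): 1207, 1207, 1064, 1049, 912, 749, 749, 668, 668, 594
The 2 values of 1207 occupy positions 1–2 → average rank (1+2)/2 = 1.5.
The 2 values of 749 occupy positions 6–7 → average rank (6+7)/2 = 6.5.
The 2 values of 668 occupy positions 8–9 → average rank (8+9)/2 = 8.5.
D has value 749 mm → rank 6.5.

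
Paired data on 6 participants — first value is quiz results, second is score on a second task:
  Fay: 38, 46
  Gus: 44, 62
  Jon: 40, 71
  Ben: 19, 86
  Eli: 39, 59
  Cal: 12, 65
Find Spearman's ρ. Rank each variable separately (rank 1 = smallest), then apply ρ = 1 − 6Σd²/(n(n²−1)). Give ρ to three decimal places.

Ranks of variable 1: 3, 6, 5, 2, 4, 1
Ranks of variable 2: 1, 3, 5, 6, 2, 4
d = r₁ − r₂: 2, 3, 0, -4, 2, -3
d²: 4, 9, 0, 16, 4, 9; Σd² = 42
ρ = 1 − 6·42/(6·35) = 1 − 252/210 = -0.200

-0.200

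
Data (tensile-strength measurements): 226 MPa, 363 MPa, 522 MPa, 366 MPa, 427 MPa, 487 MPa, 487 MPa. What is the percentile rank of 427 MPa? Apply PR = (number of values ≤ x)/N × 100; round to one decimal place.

57.1

N = 7.
Strictly below 427: 3. Equal to 427: 1.
PR = 4/7 × 100 = 57.1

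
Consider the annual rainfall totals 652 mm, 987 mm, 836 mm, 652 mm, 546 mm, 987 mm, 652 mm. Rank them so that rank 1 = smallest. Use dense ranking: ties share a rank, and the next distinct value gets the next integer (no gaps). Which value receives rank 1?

Sorted (ascending): 546, 652, 652, 652, 836, 987, 987
The 3 values of 652 share dense rank 2.
The 2 values of 987 share dense rank 4.
Remaining distinct values take the next consecutive integers.
Rank 1 → value 546.

546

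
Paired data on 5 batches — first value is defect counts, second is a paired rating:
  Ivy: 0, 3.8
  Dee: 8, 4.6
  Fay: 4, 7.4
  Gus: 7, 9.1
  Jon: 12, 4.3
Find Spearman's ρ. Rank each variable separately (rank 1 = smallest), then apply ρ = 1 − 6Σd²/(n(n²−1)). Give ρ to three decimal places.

0.100

Ranks of variable 1: 1, 4, 2, 3, 5
Ranks of variable 2: 1, 3, 4, 5, 2
d = r₁ − r₂: 0, 1, -2, -2, 3
d²: 0, 1, 4, 4, 9; Σd² = 18
ρ = 1 − 6·18/(5·24) = 1 − 108/120 = 0.100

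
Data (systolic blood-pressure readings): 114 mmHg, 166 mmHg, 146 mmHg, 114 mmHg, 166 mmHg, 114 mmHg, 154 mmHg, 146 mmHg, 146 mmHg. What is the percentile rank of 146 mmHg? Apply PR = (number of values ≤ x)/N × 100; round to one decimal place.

66.7

N = 9.
Strictly below 146: 3. Equal to 146: 3.
PR = 6/9 × 100 = 66.7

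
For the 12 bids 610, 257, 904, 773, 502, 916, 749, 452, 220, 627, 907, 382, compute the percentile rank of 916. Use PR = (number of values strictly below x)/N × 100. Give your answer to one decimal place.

N = 12.
Strictly below 916: 11. Equal to 916: 1.
PR = 11/12 × 100 = 91.7

91.7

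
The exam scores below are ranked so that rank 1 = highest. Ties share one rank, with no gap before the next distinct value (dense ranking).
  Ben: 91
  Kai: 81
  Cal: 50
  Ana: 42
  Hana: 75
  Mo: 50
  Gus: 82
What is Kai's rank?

Sorted (descending): 91, 82, 81, 75, 50, 50, 42
The 2 values of 50 share dense rank 5.
Remaining distinct values take the next consecutive integers.
Kai has value 81 → rank 3.

3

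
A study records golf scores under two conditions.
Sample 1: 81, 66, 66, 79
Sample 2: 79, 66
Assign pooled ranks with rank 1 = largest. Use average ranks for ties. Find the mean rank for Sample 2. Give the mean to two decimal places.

3.75

Sorted (descending): 81, 79, 79, 66, 66, 66
The 2 values of 79 occupy positions 2–3 → average rank (2+3)/2 = 2.5.
The 3 values of 66 occupy positions 4–6 → average rank 5.
Sample 2 values → pooled ranks: 79→2.5, 66→5
Mean rank = (2.5 + 5) / 2 = 3.75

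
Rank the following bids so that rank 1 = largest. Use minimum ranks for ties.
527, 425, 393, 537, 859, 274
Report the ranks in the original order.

Sorted (descending): 859, 537, 527, 425, 393, 274
No ties — each value takes its position as its rank.

3, 4, 5, 2, 1, 6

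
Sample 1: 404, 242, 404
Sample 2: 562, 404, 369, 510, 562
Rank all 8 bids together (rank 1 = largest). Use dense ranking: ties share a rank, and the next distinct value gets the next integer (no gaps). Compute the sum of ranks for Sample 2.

Sorted (descending): 562, 562, 510, 404, 404, 404, 369, 242
The 2 values of 562 share dense rank 1.
The 3 values of 404 share dense rank 3.
Remaining distinct values take the next consecutive integers.
Sample 2 values → pooled ranks: 562→1, 404→3, 369→4, 510→2, 562→1
Rank sum = 1 + 3 + 4 + 2 + 1 = 11

11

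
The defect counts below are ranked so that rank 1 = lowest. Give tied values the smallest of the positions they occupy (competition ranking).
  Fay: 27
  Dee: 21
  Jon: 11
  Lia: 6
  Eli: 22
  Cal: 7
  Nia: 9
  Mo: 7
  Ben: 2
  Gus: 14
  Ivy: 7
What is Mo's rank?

3

Sorted (ascending): 2, 6, 7, 7, 7, 9, 11, 14, 21, 22, 27
The 3 values of 7 occupy positions 3–5 → each gets rank 3.
Mo has value 7 → rank 3.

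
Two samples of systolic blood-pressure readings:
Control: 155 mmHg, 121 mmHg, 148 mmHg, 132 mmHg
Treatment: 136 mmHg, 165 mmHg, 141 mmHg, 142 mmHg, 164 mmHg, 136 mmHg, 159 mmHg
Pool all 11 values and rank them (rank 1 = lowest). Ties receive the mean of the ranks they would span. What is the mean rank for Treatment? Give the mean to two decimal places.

6.86

Sorted (ascending): 121, 132, 136, 136, 141, 142, 148, 155, 159, 164, 165
The 2 values of 136 occupy positions 3–4 → average rank (3+4)/2 = 3.5.
Treatment values → pooled ranks: 136→3.5, 165→11, 141→5, 142→6, 164→10, 136→3.5, 159→9
Mean rank = (3.5 + 11 + 5 + 6 + 10 + 3.5 + 9) / 7 = 6.86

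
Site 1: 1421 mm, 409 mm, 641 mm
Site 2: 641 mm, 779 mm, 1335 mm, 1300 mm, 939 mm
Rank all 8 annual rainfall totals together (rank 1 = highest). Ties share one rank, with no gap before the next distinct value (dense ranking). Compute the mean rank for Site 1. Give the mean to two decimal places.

Sorted (descending): 1421, 1335, 1300, 939, 779, 641, 641, 409
The 2 values of 641 share dense rank 6.
Remaining distinct values take the next consecutive integers.
Site 1 values → pooled ranks: 1421→1, 409→7, 641→6
Mean rank = (1 + 7 + 6) / 3 = 4.67

4.67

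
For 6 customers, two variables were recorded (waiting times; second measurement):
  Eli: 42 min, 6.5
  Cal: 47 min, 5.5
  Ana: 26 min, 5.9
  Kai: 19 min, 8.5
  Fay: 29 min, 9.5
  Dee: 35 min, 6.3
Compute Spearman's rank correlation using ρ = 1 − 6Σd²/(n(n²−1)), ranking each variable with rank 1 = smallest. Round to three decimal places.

-0.486

Ranks of variable 1: 5, 6, 2, 1, 3, 4
Ranks of variable 2: 4, 1, 2, 5, 6, 3
d = r₁ − r₂: 1, 5, 0, -4, -3, 1
d²: 1, 25, 0, 16, 9, 1; Σd² = 52
ρ = 1 − 6·52/(6·35) = 1 − 312/210 = -0.486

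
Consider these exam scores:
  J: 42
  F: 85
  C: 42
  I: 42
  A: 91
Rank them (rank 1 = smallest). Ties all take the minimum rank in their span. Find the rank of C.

1

Sorted (ascending): 42, 42, 42, 85, 91
The 3 values of 42 occupy positions 1–3 → each gets rank 1.
C has value 42 → rank 1.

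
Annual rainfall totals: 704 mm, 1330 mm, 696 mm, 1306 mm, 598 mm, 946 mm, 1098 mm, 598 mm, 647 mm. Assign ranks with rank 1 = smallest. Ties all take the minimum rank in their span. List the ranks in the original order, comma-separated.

5, 9, 4, 8, 1, 6, 7, 1, 3

Sorted (ascending): 598, 598, 647, 696, 704, 946, 1098, 1306, 1330
The 2 values of 598 occupy positions 1–2 → each gets rank 1.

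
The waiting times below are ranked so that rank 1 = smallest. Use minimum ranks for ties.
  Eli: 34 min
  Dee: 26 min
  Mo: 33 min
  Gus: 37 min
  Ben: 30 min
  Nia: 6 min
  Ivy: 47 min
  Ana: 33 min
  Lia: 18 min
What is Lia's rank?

2

Sorted (ascending): 6, 18, 26, 30, 33, 33, 34, 37, 47
The 2 values of 33 occupy positions 5–6 → each gets rank 5.
Lia has value 18 min → rank 2.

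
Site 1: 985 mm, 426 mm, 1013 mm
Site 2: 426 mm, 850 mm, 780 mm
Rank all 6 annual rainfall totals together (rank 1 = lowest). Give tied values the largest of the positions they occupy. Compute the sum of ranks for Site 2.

9

Sorted (ascending): 426, 426, 780, 850, 985, 1013
The 2 values of 426 occupy positions 1–2 → each gets rank 2.
Site 2 values → pooled ranks: 426→2, 850→4, 780→3
Rank sum = 2 + 4 + 3 = 9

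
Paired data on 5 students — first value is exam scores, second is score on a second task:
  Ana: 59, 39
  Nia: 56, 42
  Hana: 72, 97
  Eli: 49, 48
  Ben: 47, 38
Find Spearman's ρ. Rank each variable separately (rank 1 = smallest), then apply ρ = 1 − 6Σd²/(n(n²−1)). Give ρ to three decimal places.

Ranks of variable 1: 4, 3, 5, 2, 1
Ranks of variable 2: 2, 3, 5, 4, 1
d = r₁ − r₂: 2, 0, 0, -2, 0
d²: 4, 0, 0, 4, 0; Σd² = 8
ρ = 1 − 6·8/(5·24) = 1 − 48/120 = 0.600

0.600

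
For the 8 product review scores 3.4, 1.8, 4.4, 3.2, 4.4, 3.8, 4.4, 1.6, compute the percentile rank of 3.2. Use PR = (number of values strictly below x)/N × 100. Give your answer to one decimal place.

25.0

N = 8.
Strictly below 3.2: 2. Equal to 3.2: 1.
PR = 2/8 × 100 = 25.0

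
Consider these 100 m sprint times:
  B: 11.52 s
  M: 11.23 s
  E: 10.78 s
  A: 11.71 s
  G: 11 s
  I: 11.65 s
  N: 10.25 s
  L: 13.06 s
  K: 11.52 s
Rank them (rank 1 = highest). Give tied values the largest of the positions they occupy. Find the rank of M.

Sorted (descending): 13.06, 11.71, 11.65, 11.52, 11.52, 11.23, 11, 10.78, 10.25
The 2 values of 11.52 occupy positions 4–5 → each gets rank 5.
M has value 11.23 s → rank 6.

6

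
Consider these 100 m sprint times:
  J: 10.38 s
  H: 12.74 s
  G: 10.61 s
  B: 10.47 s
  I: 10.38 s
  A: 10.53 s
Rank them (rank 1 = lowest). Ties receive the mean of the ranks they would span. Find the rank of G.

5

Sorted (ascending): 10.38, 10.38, 10.47, 10.53, 10.61, 12.74
The 2 values of 10.38 occupy positions 1–2 → average rank (1+2)/2 = 1.5.
G has value 10.61 s → rank 5.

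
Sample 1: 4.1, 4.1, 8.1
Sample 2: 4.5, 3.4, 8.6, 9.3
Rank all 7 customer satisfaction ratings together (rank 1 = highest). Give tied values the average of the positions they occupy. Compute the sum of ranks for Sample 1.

Sorted (descending): 9.3, 8.6, 8.1, 4.5, 4.1, 4.1, 3.4
The 2 values of 4.1 occupy positions 5–6 → average rank (5+6)/2 = 5.5.
Sample 1 values → pooled ranks: 4.1→5.5, 4.1→5.5, 8.1→3
Rank sum = 5.5 + 5.5 + 3 = 14

14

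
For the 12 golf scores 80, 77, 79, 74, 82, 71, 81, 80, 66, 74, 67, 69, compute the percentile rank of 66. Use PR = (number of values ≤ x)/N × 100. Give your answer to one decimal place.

8.3

N = 12.
Strictly below 66: 0. Equal to 66: 1.
PR = 1/12 × 100 = 8.3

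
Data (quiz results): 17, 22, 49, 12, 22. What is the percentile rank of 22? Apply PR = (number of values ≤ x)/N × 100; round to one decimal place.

N = 5.
Strictly below 22: 2. Equal to 22: 2.
PR = 4/5 × 100 = 80.0

80.0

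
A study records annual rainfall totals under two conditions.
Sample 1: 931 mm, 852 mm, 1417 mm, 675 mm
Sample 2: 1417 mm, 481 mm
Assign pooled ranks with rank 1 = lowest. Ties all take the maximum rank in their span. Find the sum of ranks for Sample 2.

7

Sorted (ascending): 481, 675, 852, 931, 1417, 1417
The 2 values of 1417 occupy positions 5–6 → each gets rank 6.
Sample 2 values → pooled ranks: 1417→6, 481→1
Rank sum = 6 + 1 = 7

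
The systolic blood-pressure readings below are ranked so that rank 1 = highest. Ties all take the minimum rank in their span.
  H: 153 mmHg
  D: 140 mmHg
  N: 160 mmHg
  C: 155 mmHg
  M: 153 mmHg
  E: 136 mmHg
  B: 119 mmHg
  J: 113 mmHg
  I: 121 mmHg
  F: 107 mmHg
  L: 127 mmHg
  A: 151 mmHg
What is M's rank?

Sorted (descending): 160, 155, 153, 153, 151, 140, 136, 127, 121, 119, 113, 107
The 2 values of 153 occupy positions 3–4 → each gets rank 3.
M has value 153 mmHg → rank 3.

3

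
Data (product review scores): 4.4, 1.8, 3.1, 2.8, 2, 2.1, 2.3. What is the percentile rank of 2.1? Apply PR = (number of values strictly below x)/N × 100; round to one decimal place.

N = 7.
Strictly below 2.1: 2. Equal to 2.1: 1.
PR = 2/7 × 100 = 28.6

28.6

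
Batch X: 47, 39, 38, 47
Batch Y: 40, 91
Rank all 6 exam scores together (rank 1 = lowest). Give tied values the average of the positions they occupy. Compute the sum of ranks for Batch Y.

Sorted (ascending): 38, 39, 40, 47, 47, 91
The 2 values of 47 occupy positions 4–5 → average rank (4+5)/2 = 4.5.
Batch Y values → pooled ranks: 40→3, 91→6
Rank sum = 3 + 6 = 9

9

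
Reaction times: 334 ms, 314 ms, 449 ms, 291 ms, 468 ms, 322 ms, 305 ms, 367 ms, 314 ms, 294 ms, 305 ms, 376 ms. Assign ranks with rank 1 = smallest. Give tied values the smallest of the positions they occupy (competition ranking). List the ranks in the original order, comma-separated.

Sorted (ascending): 291, 294, 305, 305, 314, 314, 322, 334, 367, 376, 449, 468
The 2 values of 305 occupy positions 3–4 → each gets rank 3.
The 2 values of 314 occupy positions 5–6 → each gets rank 5.

8, 5, 11, 1, 12, 7, 3, 9, 5, 2, 3, 10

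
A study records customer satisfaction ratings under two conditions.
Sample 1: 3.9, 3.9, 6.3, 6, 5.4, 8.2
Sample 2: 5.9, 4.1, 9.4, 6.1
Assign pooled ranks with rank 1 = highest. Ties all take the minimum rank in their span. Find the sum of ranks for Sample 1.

35

Sorted (descending): 9.4, 8.2, 6.3, 6.1, 6, 5.9, 5.4, 4.1, 3.9, 3.9
The 2 values of 3.9 occupy positions 9–10 → each gets rank 9.
Sample 1 values → pooled ranks: 3.9→9, 3.9→9, 6.3→3, 6→5, 5.4→7, 8.2→2
Rank sum = 9 + 9 + 3 + 5 + 7 + 2 = 35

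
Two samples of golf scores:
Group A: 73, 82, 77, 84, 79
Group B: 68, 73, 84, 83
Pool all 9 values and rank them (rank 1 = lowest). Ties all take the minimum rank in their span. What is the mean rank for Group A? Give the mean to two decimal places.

5.00

Sorted (ascending): 68, 73, 73, 77, 79, 82, 83, 84, 84
The 2 values of 73 occupy positions 2–3 → each gets rank 2.
The 2 values of 84 occupy positions 8–9 → each gets rank 8.
Group A values → pooled ranks: 73→2, 82→6, 77→4, 84→8, 79→5
Mean rank = (2 + 6 + 4 + 8 + 5) / 5 = 5.00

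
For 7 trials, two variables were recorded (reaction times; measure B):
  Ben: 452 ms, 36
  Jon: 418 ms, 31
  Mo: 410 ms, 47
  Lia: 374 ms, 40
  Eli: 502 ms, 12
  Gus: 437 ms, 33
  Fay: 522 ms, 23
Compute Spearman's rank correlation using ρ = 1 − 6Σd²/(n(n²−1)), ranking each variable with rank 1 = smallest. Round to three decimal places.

Ranks of variable 1: 5, 3, 2, 1, 6, 4, 7
Ranks of variable 2: 5, 3, 7, 6, 1, 4, 2
d = r₁ − r₂: 0, 0, -5, -5, 5, 0, 5
d²: 0, 0, 25, 25, 25, 0, 25; Σd² = 100
ρ = 1 − 6·100/(7·48) = 1 − 600/336 = -0.786

-0.786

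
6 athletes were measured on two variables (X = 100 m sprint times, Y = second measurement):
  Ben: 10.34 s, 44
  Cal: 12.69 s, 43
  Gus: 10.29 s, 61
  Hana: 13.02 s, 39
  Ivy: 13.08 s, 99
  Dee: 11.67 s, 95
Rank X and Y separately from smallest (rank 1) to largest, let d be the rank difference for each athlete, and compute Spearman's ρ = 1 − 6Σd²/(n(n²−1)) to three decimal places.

0.029

Ranks of variable 1: 2, 4, 1, 5, 6, 3
Ranks of variable 2: 3, 2, 4, 1, 6, 5
d = r₁ − r₂: -1, 2, -3, 4, 0, -2
d²: 1, 4, 9, 16, 0, 4; Σd² = 34
ρ = 1 − 6·34/(6·35) = 1 − 204/210 = 0.029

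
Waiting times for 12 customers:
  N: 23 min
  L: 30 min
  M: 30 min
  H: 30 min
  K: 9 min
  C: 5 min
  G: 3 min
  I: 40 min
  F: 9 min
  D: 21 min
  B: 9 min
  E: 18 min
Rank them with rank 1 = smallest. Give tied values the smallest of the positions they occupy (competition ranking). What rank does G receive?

1

Sorted (ascending): 3, 5, 9, 9, 9, 18, 21, 23, 30, 30, 30, 40
The 3 values of 9 occupy positions 3–5 → each gets rank 3.
The 3 values of 30 occupy positions 9–11 → each gets rank 9.
G has value 3 min → rank 1.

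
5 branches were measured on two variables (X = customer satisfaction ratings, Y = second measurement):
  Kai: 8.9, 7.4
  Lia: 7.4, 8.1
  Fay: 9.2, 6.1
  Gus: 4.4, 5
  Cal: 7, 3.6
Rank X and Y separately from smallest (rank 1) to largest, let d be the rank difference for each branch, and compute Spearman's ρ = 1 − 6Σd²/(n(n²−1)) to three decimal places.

Ranks of variable 1: 4, 3, 5, 1, 2
Ranks of variable 2: 4, 5, 3, 2, 1
d = r₁ − r₂: 0, -2, 2, -1, 1
d²: 0, 4, 4, 1, 1; Σd² = 10
ρ = 1 − 6·10/(5·24) = 1 − 60/120 = 0.500

0.500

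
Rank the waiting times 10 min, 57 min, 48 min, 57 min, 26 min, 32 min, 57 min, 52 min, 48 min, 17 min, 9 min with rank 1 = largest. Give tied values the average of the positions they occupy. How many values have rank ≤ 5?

4

Sorted (descending): 57, 57, 57, 52, 48, 48, 32, 26, 17, 10, 9
The 3 values of 57 occupy positions 1–3 → average rank 2.
The 2 values of 48 occupy positions 5–6 → average rank (5+6)/2 = 5.5.
Ranks ≤ 5: {2, 2, 2, 4} → 4 values.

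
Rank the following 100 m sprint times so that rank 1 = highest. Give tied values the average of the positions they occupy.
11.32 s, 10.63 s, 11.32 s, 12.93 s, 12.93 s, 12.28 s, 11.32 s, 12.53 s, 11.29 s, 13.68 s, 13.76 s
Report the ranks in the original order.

8, 11, 8, 3.5, 3.5, 6, 8, 5, 10, 2, 1

Sorted (descending): 13.76, 13.68, 12.93, 12.93, 12.53, 12.28, 11.32, 11.32, 11.32, 11.29, 10.63
The 2 values of 12.93 occupy positions 3–4 → average rank (3+4)/2 = 3.5.
The 3 values of 11.32 occupy positions 7–9 → average rank 8.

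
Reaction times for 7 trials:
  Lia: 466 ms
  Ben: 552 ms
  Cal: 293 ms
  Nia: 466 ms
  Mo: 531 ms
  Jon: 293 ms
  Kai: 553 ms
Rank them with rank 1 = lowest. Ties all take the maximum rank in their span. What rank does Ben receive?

Sorted (ascending): 293, 293, 466, 466, 531, 552, 553
The 2 values of 293 occupy positions 1–2 → each gets rank 2.
The 2 values of 466 occupy positions 3–4 → each gets rank 4.
Ben has value 552 ms → rank 6.

6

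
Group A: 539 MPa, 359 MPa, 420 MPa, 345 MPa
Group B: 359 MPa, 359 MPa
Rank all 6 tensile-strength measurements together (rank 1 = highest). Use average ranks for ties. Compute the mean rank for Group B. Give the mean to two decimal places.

Sorted (descending): 539, 420, 359, 359, 359, 345
The 3 values of 359 occupy positions 3–5 → average rank 4.
Group B values → pooled ranks: 359→4, 359→4
Mean rank = (4 + 4) / 2 = 4.00

4.00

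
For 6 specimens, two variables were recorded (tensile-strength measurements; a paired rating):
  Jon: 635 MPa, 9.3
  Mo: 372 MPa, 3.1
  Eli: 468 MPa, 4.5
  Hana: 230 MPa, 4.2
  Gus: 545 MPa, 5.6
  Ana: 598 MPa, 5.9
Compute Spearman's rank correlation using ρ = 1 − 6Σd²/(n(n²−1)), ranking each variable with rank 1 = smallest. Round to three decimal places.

Ranks of variable 1: 6, 2, 3, 1, 4, 5
Ranks of variable 2: 6, 1, 3, 2, 4, 5
d = r₁ − r₂: 0, 1, 0, -1, 0, 0
d²: 0, 1, 0, 1, 0, 0; Σd² = 2
ρ = 1 − 6·2/(6·35) = 1 − 12/210 = 0.943

0.943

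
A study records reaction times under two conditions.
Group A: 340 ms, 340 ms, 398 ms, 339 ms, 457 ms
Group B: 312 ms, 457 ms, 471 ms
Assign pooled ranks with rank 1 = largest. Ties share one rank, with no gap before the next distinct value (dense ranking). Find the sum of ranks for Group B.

Sorted (descending): 471, 457, 457, 398, 340, 340, 339, 312
The 2 values of 457 share dense rank 2.
The 2 values of 340 share dense rank 4.
Remaining distinct values take the next consecutive integers.
Group B values → pooled ranks: 312→6, 457→2, 471→1
Rank sum = 6 + 2 + 1 = 9

9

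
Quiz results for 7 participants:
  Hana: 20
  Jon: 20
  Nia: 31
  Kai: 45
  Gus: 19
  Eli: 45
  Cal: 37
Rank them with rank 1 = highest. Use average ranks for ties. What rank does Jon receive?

5.5

Sorted (descending): 45, 45, 37, 31, 20, 20, 19
The 2 values of 45 occupy positions 1–2 → average rank (1+2)/2 = 1.5.
The 2 values of 20 occupy positions 5–6 → average rank (5+6)/2 = 5.5.
Jon has value 20 → rank 5.5.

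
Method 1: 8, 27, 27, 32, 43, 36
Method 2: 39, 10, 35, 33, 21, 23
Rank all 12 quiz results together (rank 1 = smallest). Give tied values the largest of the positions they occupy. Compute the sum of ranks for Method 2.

37

Sorted (ascending): 8, 10, 21, 23, 27, 27, 32, 33, 35, 36, 39, 43
The 2 values of 27 occupy positions 5–6 → each gets rank 6.
Method 2 values → pooled ranks: 39→11, 10→2, 35→9, 33→8, 21→3, 23→4
Rank sum = 11 + 2 + 9 + 8 + 3 + 4 = 37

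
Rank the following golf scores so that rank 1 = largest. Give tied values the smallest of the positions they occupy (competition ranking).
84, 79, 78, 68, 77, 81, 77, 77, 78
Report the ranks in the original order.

1, 3, 4, 9, 6, 2, 6, 6, 4

Sorted (descending): 84, 81, 79, 78, 78, 77, 77, 77, 68
The 2 values of 78 occupy positions 4–5 → each gets rank 4.
The 3 values of 77 occupy positions 6–8 → each gets rank 6.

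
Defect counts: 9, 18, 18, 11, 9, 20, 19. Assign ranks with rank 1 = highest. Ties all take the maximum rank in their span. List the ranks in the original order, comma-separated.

7, 4, 4, 5, 7, 1, 2

Sorted (descending): 20, 19, 18, 18, 11, 9, 9
The 2 values of 18 occupy positions 3–4 → each gets rank 4.
The 2 values of 9 occupy positions 6–7 → each gets rank 7.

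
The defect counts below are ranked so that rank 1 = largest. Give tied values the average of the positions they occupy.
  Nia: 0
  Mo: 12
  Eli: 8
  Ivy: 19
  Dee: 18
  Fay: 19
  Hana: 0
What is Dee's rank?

Sorted (descending): 19, 19, 18, 12, 8, 0, 0
The 2 values of 19 occupy positions 1–2 → average rank (1+2)/2 = 1.5.
The 2 values of 0 occupy positions 6–7 → average rank (6+7)/2 = 6.5.
Dee has value 18 → rank 3.

3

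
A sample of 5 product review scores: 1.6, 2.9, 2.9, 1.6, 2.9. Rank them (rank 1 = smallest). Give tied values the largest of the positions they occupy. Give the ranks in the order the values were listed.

Sorted (ascending): 1.6, 1.6, 2.9, 2.9, 2.9
The 2 values of 1.6 occupy positions 1–2 → each gets rank 2.
The 3 values of 2.9 occupy positions 3–5 → each gets rank 5.

2, 5, 5, 2, 5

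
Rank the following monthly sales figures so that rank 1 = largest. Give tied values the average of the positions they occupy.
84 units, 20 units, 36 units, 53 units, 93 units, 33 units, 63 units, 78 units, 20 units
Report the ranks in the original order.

Sorted (descending): 93, 84, 78, 63, 53, 36, 33, 20, 20
The 2 values of 20 occupy positions 8–9 → average rank (8+9)/2 = 8.5.

2, 8.5, 6, 5, 1, 7, 4, 3, 8.5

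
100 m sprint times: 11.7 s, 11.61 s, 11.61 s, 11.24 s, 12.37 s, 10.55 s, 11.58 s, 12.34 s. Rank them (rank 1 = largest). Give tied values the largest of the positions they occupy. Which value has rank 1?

12.37

Sorted (descending): 12.37, 12.34, 11.7, 11.61, 11.61, 11.58, 11.24, 10.55
The 2 values of 11.61 occupy positions 4–5 → each gets rank 5.
Rank 1 → value 12.37.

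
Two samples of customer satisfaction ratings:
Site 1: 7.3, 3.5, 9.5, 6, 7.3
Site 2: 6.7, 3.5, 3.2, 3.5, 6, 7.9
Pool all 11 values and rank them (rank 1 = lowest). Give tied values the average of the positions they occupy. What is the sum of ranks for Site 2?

Sorted (ascending): 3.2, 3.5, 3.5, 3.5, 6, 6, 6.7, 7.3, 7.3, 7.9, 9.5
The 3 values of 3.5 occupy positions 2–4 → average rank 3.
The 2 values of 6 occupy positions 5–6 → average rank (5+6)/2 = 5.5.
The 2 values of 7.3 occupy positions 8–9 → average rank (8+9)/2 = 8.5.
Site 2 values → pooled ranks: 6.7→7, 3.5→3, 3.2→1, 3.5→3, 6→5.5, 7.9→10
Rank sum = 7 + 3 + 1 + 3 + 5.5 + 10 = 29.5

29.5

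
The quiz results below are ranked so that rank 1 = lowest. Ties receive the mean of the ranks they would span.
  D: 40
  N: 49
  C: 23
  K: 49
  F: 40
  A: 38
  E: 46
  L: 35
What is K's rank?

Sorted (ascending): 23, 35, 38, 40, 40, 46, 49, 49
The 2 values of 40 occupy positions 4–5 → average rank (4+5)/2 = 4.5.
The 2 values of 49 occupy positions 7–8 → average rank (7+8)/2 = 7.5.
K has value 49 → rank 7.5.

7.5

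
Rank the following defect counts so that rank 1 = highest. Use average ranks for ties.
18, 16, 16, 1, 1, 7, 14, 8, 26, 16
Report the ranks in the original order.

2, 4, 4, 9.5, 9.5, 8, 6, 7, 1, 4

Sorted (descending): 26, 18, 16, 16, 16, 14, 8, 7, 1, 1
The 3 values of 16 occupy positions 3–5 → average rank 4.
The 2 values of 1 occupy positions 9–10 → average rank (9+10)/2 = 9.5.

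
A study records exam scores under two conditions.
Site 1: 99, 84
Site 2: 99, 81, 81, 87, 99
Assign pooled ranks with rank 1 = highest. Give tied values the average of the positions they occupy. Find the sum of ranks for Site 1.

7

Sorted (descending): 99, 99, 99, 87, 84, 81, 81
The 3 values of 99 occupy positions 1–3 → average rank 2.
The 2 values of 81 occupy positions 6–7 → average rank (6+7)/2 = 6.5.
Site 1 values → pooled ranks: 99→2, 84→5
Rank sum = 2 + 5 = 7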